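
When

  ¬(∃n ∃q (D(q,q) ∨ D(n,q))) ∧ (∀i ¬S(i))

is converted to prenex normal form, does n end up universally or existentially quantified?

Push ¬ through the quantifiers and connectives to reach negation normal form:
  (∀n ∀q (¬D(q,q) ∧ ¬D(n,q))) ∧ (∀i ¬S(i))
All bound variables are already distinct, so no renaming is needed.
Finally move all quantifiers to the prefix:
  ∀n ∀q ∀i (¬D(q,q) ∧ ¬D(n,q) ∧ ¬S(i))
The quantifier ∃n sits under an odd number of negations, so it flips to ∀n.

universal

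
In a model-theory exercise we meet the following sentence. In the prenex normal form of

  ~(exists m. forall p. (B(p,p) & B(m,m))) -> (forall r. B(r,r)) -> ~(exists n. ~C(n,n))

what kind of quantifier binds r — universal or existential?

First replace A → B with ¬A ∨ B.
  ~~(exists m. forall p. (B(p,p) & B(m,m))) | ~(forall r. B(r,r)) | ~(exists n. ~C(n,n))
Move each ¬ inward, flipping quantifiers it crosses:
  (exists m. forall p. (B(p,p) & B(m,m))) | (exists r. ~B(r,r)) | (forall n. C(n,n))
All bound variables are already distinct, so no renaming is needed.
Pull the quantifiers to the front (each side's bound variable is not free in the other side):
  exists m. forall p. exists r. forall n. (B(p,p) & B(m,m) | ~B(r,r) | C(n,n))
The quantifier forall r sits under an odd number of negations (counting the antecedent side of each →), so it flips to exists r.

existential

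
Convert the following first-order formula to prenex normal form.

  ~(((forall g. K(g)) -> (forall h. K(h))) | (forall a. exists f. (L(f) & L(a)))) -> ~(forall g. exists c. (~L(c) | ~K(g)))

exists g. forall h. forall a. exists f. exists t. forall c. (~K(g) | K(h) | L(f) & L(a) | L(c) & K(t))

Rewrite implications/biconditionals: A → B as ¬A ∨ B.
  ~~(~(forall g. K(g)) | (forall h. K(h)) | (forall a. exists f. (L(f) & L(a)))) | ~(forall g. exists c. (~L(c) | ~K(g)))
Move each ¬ inward, flipping quantifiers it crosses:
  (exists g. ~K(g)) | (forall h. K(h)) | (forall a. exists f. (L(f) & L(a))) | (exists g. forall c. (L(c) & K(g)))
Give each quantifier a distinct variable: g↦t.
  (exists g. ~K(g)) | (forall h. K(h)) | (forall a. exists f. (L(f) & L(a))) | (exists t. forall c. (L(c) & K(t)))
Pull the quantifiers to the front (each side's bound variable is not free in the other side):
  exists g. forall h. forall a. exists f. exists t. forall c. (~K(g) | K(h) | L(f) & L(a) | L(c) & K(t))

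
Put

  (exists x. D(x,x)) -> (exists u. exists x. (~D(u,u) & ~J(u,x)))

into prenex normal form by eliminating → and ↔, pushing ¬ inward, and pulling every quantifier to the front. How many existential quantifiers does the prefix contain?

2

Rewrite implications/biconditionals: A → B as ¬A ∨ B.
  ~(exists x. D(x,x)) | (exists u. exists x. (~D(u,u) & ~J(u,x)))
Push ¬ through the quantifiers and connectives to reach negation normal form:
  (forall x. ~D(x,x)) | (exists u. exists x. (~D(u,u) & ~J(u,x)))
Rename bound variables to avoid capture: x↦t.
  (forall x. ~D(x,x)) | (exists u. exists t. (~D(u,u) & ~J(u,t)))
Pull the quantifiers to the front (each side's bound variable is not free in the other side):
  forall x. exists u. exists t. (~D(x,x) | ~D(u,u) & ~J(u,t))
The prefix is forall x exists u exists t: 1 universal, 2 existential.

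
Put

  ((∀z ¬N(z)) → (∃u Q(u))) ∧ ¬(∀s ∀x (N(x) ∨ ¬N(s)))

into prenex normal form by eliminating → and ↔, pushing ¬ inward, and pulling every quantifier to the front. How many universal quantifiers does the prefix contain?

0

First replace A → B with ¬A ∨ B.
  (¬(∀z ¬N(z)) ∨ (∃u Q(u))) ∧ ¬(∀s ∀x (N(x) ∨ ¬N(s)))
Move each ¬ inward, flipping quantifiers it crosses:
  ((∃z N(z)) ∨ (∃u Q(u))) ∧ (∃s ∃x (¬N(x) ∧ N(s)))
Pull the quantifiers to the front (each side's bound variable is not free in the other side):
  ∃z ∃u ∃s ∃x ((N(z) ∨ Q(u)) ∧ ¬N(x) ∧ N(s))
The prefix is ∃z ∃u ∃s ∃x: 0 universal, 4 existential.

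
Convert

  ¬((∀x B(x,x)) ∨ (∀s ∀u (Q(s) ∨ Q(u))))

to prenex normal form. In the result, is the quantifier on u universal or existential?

existential

Move each ¬ inward, flipping quantifiers it crosses:
  (∃x ¬B(x,x)) ∧ (∃s ∃u (¬Q(s) ∧ ¬Q(u)))
All bound variables are already distinct, so no renaming is needed.
Pull the quantifiers to the front (each side's bound variable is not free in the other side):
  ∃x ∃s ∃u (¬B(x,x) ∧ ¬Q(s) ∧ ¬Q(u))
The quantifier ∀u sits under an odd number of negations, so it flips to ∃u.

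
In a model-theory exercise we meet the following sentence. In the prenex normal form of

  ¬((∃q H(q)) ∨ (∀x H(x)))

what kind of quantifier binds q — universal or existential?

Move each ¬ inward, flipping quantifiers it crosses:
  (∀q ¬H(q)) ∧ (∃x ¬H(x))
All bound variables are already distinct, so no renaming is needed.
Finally move all quantifiers to the prefix:
  ∀q ∃x (¬H(q) ∧ ¬H(x))
The quantifier ∃q sits under an odd number of negations, so it flips to ∀q.

universal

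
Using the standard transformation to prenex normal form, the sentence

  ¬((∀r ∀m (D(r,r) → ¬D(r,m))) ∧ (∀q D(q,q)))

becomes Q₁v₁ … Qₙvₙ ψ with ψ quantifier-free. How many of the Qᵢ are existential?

First replace A → B with ¬A ∨ B.
  ¬((∀r ∀m (¬D(r,r) ∨ ¬D(r,m))) ∧ (∀q D(q,q)))
Move each ¬ inward, flipping quantifiers it crosses:
  (∃r ∃m (D(r,r) ∧ D(r,m))) ∨ (∃q ¬D(q,q))
Pull the quantifiers to the front (each side's bound variable is not free in the other side):
  ∃r ∃m ∃q (D(r,r) ∧ D(r,m) ∨ ¬D(q,q))
The prefix is ∃r ∃m ∃q: 0 universal, 3 existential.

3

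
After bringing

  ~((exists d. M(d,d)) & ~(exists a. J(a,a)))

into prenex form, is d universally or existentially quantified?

Push ¬ through the quantifiers and connectives to reach negation normal form:
  (forall d. ~M(d,d)) | (exists a. J(a,a))
Extract every quantifier outward, since the variables are now distinct and don't occur free across branches:
  forall d. exists a. (~M(d,d) | J(a,a))
The quantifier exists d sits under an odd number of negations, so it flips to forall d.

universal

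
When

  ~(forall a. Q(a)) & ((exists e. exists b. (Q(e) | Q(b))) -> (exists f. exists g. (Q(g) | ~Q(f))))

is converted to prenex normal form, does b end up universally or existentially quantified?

universal

Rewrite implications/biconditionals: A → B as ¬A ∨ B.
  ~(forall a. Q(a)) & (~(exists e. exists b. (Q(e) | Q(b))) | (exists f. exists g. (Q(g) | ~Q(f))))
Move each ¬ inward, flipping quantifiers it crosses:
  (exists a. ~Q(a)) & ((forall e. forall b. (~Q(e) & ~Q(b))) | (exists f. exists g. (Q(g) | ~Q(f))))
All bound variables are already distinct, so no renaming is needed.
Extract every quantifier outward, since the variables are now distinct and don't occur free across branches:
  exists a. forall e. forall b. exists f. exists g. (~Q(a) & (~Q(e) & ~Q(b) | Q(g) | ~Q(f)))
The quantifier exists b sits under an odd number of negations (counting the antecedent side of each →), so it flips to forall b.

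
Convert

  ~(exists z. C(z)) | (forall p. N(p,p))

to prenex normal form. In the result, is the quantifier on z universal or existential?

universal

Move each ¬ inward, flipping quantifiers it crosses:
  (forall z. ~C(z)) | (forall p. N(p,p))
All bound variables are already distinct, so no renaming is needed.
Pull the quantifiers to the front (each side's bound variable is not free in the other side):
  forall z. forall p. (~C(z) | N(p,p))
The quantifier exists z sits under an odd number of negations, so it flips to forall z.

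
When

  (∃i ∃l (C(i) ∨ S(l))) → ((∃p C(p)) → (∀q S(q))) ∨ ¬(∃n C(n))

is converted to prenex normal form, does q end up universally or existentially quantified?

universal

Eliminate → and ↔ using ¬ and ∨.
  ¬(∃i ∃l (C(i) ∨ S(l))) ∨ ¬(∃p C(p)) ∨ (∀q S(q)) ∨ ¬(∃n C(n))
Drive negations inward (¬∀x A ≡ ∃x ¬A, ¬∃x A ≡ ∀x ¬A, De Morgan for ∧/∨):
  (∀i ∀l (¬C(i) ∧ ¬S(l))) ∨ (∀p ¬C(p)) ∨ (∀q S(q)) ∨ (∀n ¬C(n))
Finally move all quantifiers to the prefix:
  ∀i ∀l ∀p ∀q ∀n (¬C(i) ∧ ¬S(l) ∨ ¬C(p) ∨ S(q) ∨ ¬C(n))
The quantifier ∀q sits under an even number of negations (counting the antecedent side of each →), so it remains universal.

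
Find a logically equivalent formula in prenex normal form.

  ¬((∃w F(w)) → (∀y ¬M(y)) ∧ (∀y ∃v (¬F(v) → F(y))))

First replace A → B with ¬A ∨ B.
  ¬(¬(∃w F(w)) ∨ (∀y ¬M(y)) ∧ (∀y ∃v (¬¬F(v) ∨ F(y))))
Drive negations inward (¬∀x A ≡ ∃x ¬A, ¬∃x A ≡ ∀x ¬A, De Morgan for ∧/∨):
  (∃w F(w)) ∧ ((∃y M(y)) ∨ (∃y ∀v (¬F(v) ∧ ¬F(y))))
Rename bound variables to avoid capture: y↦v1.
  (∃w F(w)) ∧ ((∃y M(y)) ∨ (∃v1 ∀v (¬F(v) ∧ ¬F(v1))))
Finally move all quantifiers to the prefix:
  ∃w ∃y ∃v1 ∀v (F(w) ∧ (M(y) ∨ ¬F(v) ∧ ¬F(v1)))

∃w ∃y ∃v1 ∀v (F(w) ∧ (M(y) ∨ ¬F(v) ∧ ¬F(v1)))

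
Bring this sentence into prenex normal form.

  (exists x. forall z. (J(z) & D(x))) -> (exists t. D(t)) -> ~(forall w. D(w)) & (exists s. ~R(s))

Eliminate → and ↔ using ¬ and ∨.
  ~(exists x. forall z. (J(z) & D(x))) | ~(exists t. D(t)) | ~(forall w. D(w)) & (exists s. ~R(s))
Drive negations inward (¬∀x A ≡ ∃x ¬A, ¬∃x A ≡ ∀x ¬A, De Morgan for ∧/∨):
  (forall x. exists z. (~J(z) | ~D(x))) | (forall t. ~D(t)) | (exists w. ~D(w)) & (exists s. ~R(s))
Pull the quantifiers to the front (each side's bound variable is not free in the other side):
  forall x. exists z. forall t. exists w. exists s. (~J(z) | ~D(x) | ~D(t) | ~D(w) & ~R(s))

forall x. exists z. forall t. exists w. exists s. (~J(z) | ~D(x) | ~D(t) | ~D(w) & ~R(s))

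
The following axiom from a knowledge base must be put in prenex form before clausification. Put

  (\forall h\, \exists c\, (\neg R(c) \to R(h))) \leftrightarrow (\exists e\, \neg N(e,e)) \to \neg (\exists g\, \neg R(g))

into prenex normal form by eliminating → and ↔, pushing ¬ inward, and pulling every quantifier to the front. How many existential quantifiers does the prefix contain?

4

Rewrite implications/biconditionals: A → B as ¬A ∨ B; A ↔ B as (¬A ∨ B) ∧ (¬B ∨ A).
  (\neg (\forall h\, \exists c\, (\neg \neg R(c) \lor R(h))) \lor \neg (\exists e\, \neg N(e,e)) \lor \neg (\exists g\, \neg R(g))) \land (\neg (\neg (\exists e\, \neg N(e,e)) \lor \neg (\exists g\, \neg R(g))) \lor (\forall h\, \exists c\, (\neg \neg R(c) \lor R(h))))
Push ¬ through the quantifiers and connectives to reach negation normal form:
  ((\exists h\, \forall c\, (\neg R(c) \land \neg R(h))) \lor (\forall e\, N(e,e)) \lor (\forall g\, R(g))) \land ((\exists e\, \neg N(e,e)) \land (\exists g\, \neg R(g)) \lor (\forall h\, \exists c\, (R(c) \lor R(h))))
Rename bound variables to avoid capture: e↦y, g↦w1, h↦w, c↦b.
  ((\exists h\, \forall c\, (\neg R(c) \land \neg R(h))) \lor (\forall e\, N(e,e)) \lor (\forall g\, R(g))) \land ((\exists y\, \neg N(y,y)) \land (\exists w1\, \neg R(w1)) \lor (\forall w\, \exists b\, (R(b) \lor R(w))))
Finally move all quantifiers to the prefix:
  \exists h\, \forall c\, \forall e\, \forall g\, \exists y\, \exists w1\, \forall w\, \exists b\, ((\neg R(c) \land \neg R(h) \lor N(e,e) \lor R(g)) \land (\neg N(y,y) \land \neg R(w1) \lor R(b) \lor R(w)))
The prefix is \exists h \forall c \forall e \forall g \exists y \exists w1 \forall w \exists b: 4 universal, 4 existential.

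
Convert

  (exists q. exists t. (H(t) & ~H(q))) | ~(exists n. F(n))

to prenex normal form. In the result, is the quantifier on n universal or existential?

universal

Push ¬ through the quantifiers and connectives to reach negation normal form:
  (exists q. exists t. (H(t) & ~H(q))) | (forall n. ~F(n))
Extract every quantifier outward, since the variables are now distinct and don't occur free across branches:
  exists q. exists t. forall n. (H(t) & ~H(q) | ~F(n))
The quantifier exists n sits under an odd number of negations, so it flips to forall n.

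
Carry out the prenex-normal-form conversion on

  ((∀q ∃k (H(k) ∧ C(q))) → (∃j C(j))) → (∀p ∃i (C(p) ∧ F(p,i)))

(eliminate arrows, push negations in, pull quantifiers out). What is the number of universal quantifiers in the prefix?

Rewrite implications/biconditionals: A → B as ¬A ∨ B.
  ¬(¬(∀q ∃k (H(k) ∧ C(q))) ∨ (∃j C(j))) ∨ (∀p ∃i (C(p) ∧ F(p,i)))
Drive negations inward (¬∀x A ≡ ∃x ¬A, ¬∃x A ≡ ∀x ¬A, De Morgan for ∧/∨):
  (∀q ∃k (H(k) ∧ C(q))) ∧ (∀j ¬C(j)) ∨ (∀p ∃i (C(p) ∧ F(p,i)))
All bound variables are already distinct, so no renaming is needed.
Pull the quantifiers to the front (each side's bound variable is not free in the other side):
  ∀q ∃k ∀j ∀p ∃i (H(k) ∧ C(q) ∧ ¬C(j) ∨ C(p) ∧ F(p,i))
The prefix is ∀q ∃k ∀j ∀p ∃i: 3 universal, 2 existential.

3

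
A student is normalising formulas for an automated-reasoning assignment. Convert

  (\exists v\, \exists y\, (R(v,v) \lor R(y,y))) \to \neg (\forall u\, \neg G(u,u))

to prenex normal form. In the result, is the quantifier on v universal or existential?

universal

Rewrite implications/biconditionals: A → B as ¬A ∨ B.
  \neg (\exists v\, \exists y\, (R(v,v) \lor R(y,y))) \lor \neg (\forall u\, \neg G(u,u))
Drive negations inward (¬∀x A ≡ ∃x ¬A, ¬∃x A ≡ ∀x ¬A, De Morgan for ∧/∨):
  (\forall v\, \forall y\, (\neg R(v,v) \land \neg R(y,y))) \lor (\exists u\, G(u,u))
All bound variables are already distinct, so no renaming is needed.
Finally move all quantifiers to the prefix:
  \forall v\, \forall y\, \exists u\, (\neg R(v,v) \land \neg R(y,y) \lor G(u,u))
The quantifier \exists v sits under an odd number of negations (counting the antecedent side of each →), so it flips to \forall v.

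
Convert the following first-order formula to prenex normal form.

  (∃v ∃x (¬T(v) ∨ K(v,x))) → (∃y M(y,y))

∀v ∀x ∃y (T(v) ∧ ¬K(v,x) ∨ M(y,y))

First replace A → B with ¬A ∨ B.
  ¬(∃v ∃x (¬T(v) ∨ K(v,x))) ∨ (∃y M(y,y))
Move each ¬ inward, flipping quantifiers it crosses:
  (∀v ∀x (T(v) ∧ ¬K(v,x))) ∨ (∃y M(y,y))
Finally move all quantifiers to the prefix:
  ∀v ∀x ∃y (T(v) ∧ ¬K(v,x) ∨ M(y,y))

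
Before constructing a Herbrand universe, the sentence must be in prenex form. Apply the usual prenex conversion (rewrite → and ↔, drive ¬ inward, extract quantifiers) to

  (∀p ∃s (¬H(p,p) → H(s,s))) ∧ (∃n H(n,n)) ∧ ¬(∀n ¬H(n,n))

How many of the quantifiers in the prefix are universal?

Eliminate → and ↔ using ¬ and ∨.
  (∀p ∃s (¬¬H(p,p) ∨ H(s,s))) ∧ (∃n H(n,n)) ∧ ¬(∀n ¬H(n,n))
Drive negations inward (¬∀x A ≡ ∃x ¬A, ¬∃x A ≡ ∀x ¬A, De Morgan for ∧/∨):
  (∀p ∃s (H(p,p) ∨ H(s,s))) ∧ (∃n H(n,n)) ∧ (∃n H(n,n))
Rename bound variables to avoid capture: n↦x1.
  (∀p ∃s (H(p,p) ∨ H(s,s))) ∧ (∃n H(n,n)) ∧ (∃x1 H(x1,x1))
Finally move all quantifiers to the prefix:
  ∀p ∃s ∃n ∃x1 ((H(p,p) ∨ H(s,s)) ∧ H(n,n) ∧ H(x1,x1))
The prefix is ∀p ∃s ∃n ∃x1: 1 universal, 3 existential.

1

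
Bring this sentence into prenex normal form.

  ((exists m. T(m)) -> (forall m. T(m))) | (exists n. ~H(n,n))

forall m. forall a. exists n. (~T(m) | T(a) | ~H(n,n))

Eliminate → and ↔ using ¬ and ∨.
  ~(exists m. T(m)) | (forall m. T(m)) | (exists n. ~H(n,n))
Push ¬ through the quantifiers and connectives to reach negation normal form:
  (forall m. ~T(m)) | (forall m. T(m)) | (exists n. ~H(n,n))
Give each quantifier a distinct variable: m↦a.
  (forall m. ~T(m)) | (forall a. T(a)) | (exists n. ~H(n,n))
Finally move all quantifiers to the prefix:
  forall m. forall a. exists n. (~T(m) | T(a) | ~H(n,n))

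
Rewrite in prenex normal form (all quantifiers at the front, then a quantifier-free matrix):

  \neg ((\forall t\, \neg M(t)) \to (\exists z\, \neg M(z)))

Eliminate → and ↔ using ¬ and ∨.
  \neg (\neg (\forall t\, \neg M(t)) \lor (\exists z\, \neg M(z)))
Push ¬ through the quantifiers and connectives to reach negation normal form:
  (\forall t\, \neg M(t)) \land (\forall z\, M(z))
All bound variables are already distinct, so no renaming is needed.
Finally move all quantifiers to the prefix:
  \forall t\, \forall z\, (\neg M(t) \land M(z))

\forall t\, \forall z\, (\neg M(t) \land M(z))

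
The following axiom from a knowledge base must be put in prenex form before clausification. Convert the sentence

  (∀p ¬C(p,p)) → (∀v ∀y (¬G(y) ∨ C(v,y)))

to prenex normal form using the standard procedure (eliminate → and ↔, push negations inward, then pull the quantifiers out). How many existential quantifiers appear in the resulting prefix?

Eliminate → and ↔ using ¬ and ∨.
  ¬(∀p ¬C(p,p)) ∨ (∀v ∀y (¬G(y) ∨ C(v,y)))
Move each ¬ inward, flipping quantifiers it crosses:
  (∃p C(p,p)) ∨ (∀v ∀y (¬G(y) ∨ C(v,y)))
All bound variables are already distinct, so no renaming is needed.
Extract every quantifier outward, since the variables are now distinct and don't occur free across branches:
  ∃p ∀v ∀y (C(p,p) ∨ ¬G(y) ∨ C(v,y))
The prefix is ∃p ∀v ∀y: 2 universal, 1 existential.

1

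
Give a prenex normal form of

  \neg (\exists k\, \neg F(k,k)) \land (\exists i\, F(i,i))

\forall k\, \exists i\, (F(k,k) \land F(i,i))

Push ¬ through the quantifiers and connectives to reach negation normal form:
  (\forall k\, F(k,k)) \land (\exists i\, F(i,i))
Extract every quantifier outward, since the variables are now distinct and don't occur free across branches:
  \forall k\, \exists i\, (F(k,k) \land F(i,i))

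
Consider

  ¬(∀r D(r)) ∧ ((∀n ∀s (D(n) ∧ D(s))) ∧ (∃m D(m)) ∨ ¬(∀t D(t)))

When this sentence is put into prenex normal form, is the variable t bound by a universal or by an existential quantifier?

existential

Move each ¬ inward, flipping quantifiers it crosses:
  (∃r ¬D(r)) ∧ ((∀n ∀s (D(n) ∧ D(s))) ∧ (∃m D(m)) ∨ (∃t ¬D(t)))
All bound variables are already distinct, so no renaming is needed.
Pull the quantifiers to the front (each side's bound variable is not free in the other side):
  ∃r ∀n ∀s ∃m ∃t (¬D(r) ∧ (D(n) ∧ D(s) ∧ D(m) ∨ ¬D(t)))
The quantifier ∀t sits under an odd number of negations, so it flips to ∃t.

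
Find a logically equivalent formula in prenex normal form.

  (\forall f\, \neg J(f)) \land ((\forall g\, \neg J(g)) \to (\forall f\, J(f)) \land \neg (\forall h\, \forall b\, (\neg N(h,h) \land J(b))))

Rewrite implications/biconditionals: A → B as ¬A ∨ B.
  (\forall f\, \neg J(f)) \land (\neg (\forall g\, \neg J(g)) \lor (\forall f\, J(f)) \land \neg (\forall h\, \forall b\, (\neg N(h,h) \land J(b))))
Drive negations inward (¬∀x A ≡ ∃x ¬A, ¬∃x A ≡ ∀x ¬A, De Morgan for ∧/∨):
  (\forall f\, \neg J(f)) \land ((\exists g\, J(g)) \lor (\forall f\, J(f)) \land (\exists h\, \exists b\, (N(h,h) \lor \neg J(b))))
Rename bound variables to avoid capture: f↦w.
  (\forall f\, \neg J(f)) \land ((\exists g\, J(g)) \lor (\forall w\, J(w)) \land (\exists h\, \exists b\, (N(h,h) \lor \neg J(b))))
Pull the quantifiers to the front (each side's bound variable is not free in the other side):
  \forall f\, \exists g\, \forall w\, \exists h\, \exists b\, (\neg J(f) \land (J(g) \lor J(w) \land (N(h,h) \lor \neg J(b))))

\forall f\, \exists g\, \forall w\, \exists h\, \exists b\, (\neg J(f) \land (J(g) \lor J(w) \land (N(h,h) \lor \neg J(b))))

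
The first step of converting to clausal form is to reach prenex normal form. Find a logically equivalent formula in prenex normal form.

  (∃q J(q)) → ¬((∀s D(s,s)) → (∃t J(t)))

∀q ∀s ∀t (¬J(q) ∨ D(s,s) ∧ ¬J(t))

Eliminate → and ↔ using ¬ and ∨.
  ¬(∃q J(q)) ∨ ¬(¬(∀s D(s,s)) ∨ (∃t J(t)))
Drive negations inward (¬∀x A ≡ ∃x ¬A, ¬∃x A ≡ ∀x ¬A, De Morgan for ∧/∨):
  (∀q ¬J(q)) ∨ (∀s D(s,s)) ∧ (∀t ¬J(t))
All bound variables are already distinct, so no renaming is needed.
Extract every quantifier outward, since the variables are now distinct and don't occur free across branches:
  ∀q ∀s ∀t (¬J(q) ∨ D(s,s) ∧ ¬J(t))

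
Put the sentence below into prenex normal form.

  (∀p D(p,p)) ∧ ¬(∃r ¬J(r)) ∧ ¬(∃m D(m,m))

∀p ∀r ∀m (D(p,p) ∧ J(r) ∧ ¬D(m,m))

Move each ¬ inward, flipping quantifiers it crosses:
  (∀p D(p,p)) ∧ (∀r J(r)) ∧ (∀m ¬D(m,m))
All bound variables are already distinct, so no renaming is needed.
Extract every quantifier outward, since the variables are now distinct and don't occur free across branches:
  ∀p ∀r ∀m (D(p,p) ∧ J(r) ∧ ¬D(m,m))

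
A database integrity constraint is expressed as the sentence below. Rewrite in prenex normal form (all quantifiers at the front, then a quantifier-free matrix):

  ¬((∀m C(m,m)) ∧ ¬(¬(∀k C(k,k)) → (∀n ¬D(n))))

∃m ∀k ∀n (¬C(m,m) ∨ C(k,k) ∨ ¬D(n))

First replace A → B with ¬A ∨ B.
  ¬((∀m C(m,m)) ∧ ¬(¬¬(∀k C(k,k)) ∨ (∀n ¬D(n))))
Move each ¬ inward, flipping quantifiers it crosses:
  (∃m ¬C(m,m)) ∨ (∀k C(k,k)) ∨ (∀n ¬D(n))
Pull the quantifiers to the front (each side's bound variable is not free in the other side):
  ∃m ∀k ∀n (¬C(m,m) ∨ C(k,k) ∨ ¬D(n))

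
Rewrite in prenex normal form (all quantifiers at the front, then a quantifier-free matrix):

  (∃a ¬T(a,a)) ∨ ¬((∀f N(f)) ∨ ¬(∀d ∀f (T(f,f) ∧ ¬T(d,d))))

Drive negations inward (¬∀x A ≡ ∃x ¬A, ¬∃x A ≡ ∀x ¬A, De Morgan for ∧/∨):
  (∃a ¬T(a,a)) ∨ (∃f ¬N(f)) ∧ (∀d ∀f (T(f,f) ∧ ¬T(d,d)))
Rename bound variables to avoid capture: f↦q.
  (∃a ¬T(a,a)) ∨ (∃f ¬N(f)) ∧ (∀d ∀q (T(q,q) ∧ ¬T(d,d)))
Extract every quantifier outward, since the variables are now distinct and don't occur free across branches:
  ∃a ∃f ∀d ∀q (¬T(a,a) ∨ ¬N(f) ∧ T(q,q) ∧ ¬T(d,d))

∃a ∃f ∀d ∀q (¬T(a,a) ∨ ¬N(f) ∧ T(q,q) ∧ ¬T(d,d))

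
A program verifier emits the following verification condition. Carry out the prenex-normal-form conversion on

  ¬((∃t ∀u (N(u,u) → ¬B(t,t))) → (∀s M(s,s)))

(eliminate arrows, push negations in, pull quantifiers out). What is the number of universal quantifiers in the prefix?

1

Eliminate → and ↔ using ¬ and ∨.
  ¬(¬(∃t ∀u (¬N(u,u) ∨ ¬B(t,t))) ∨ (∀s M(s,s)))
Move each ¬ inward, flipping quantifiers it crosses:
  (∃t ∀u (¬N(u,u) ∨ ¬B(t,t))) ∧ (∃s ¬M(s,s))
All bound variables are already distinct, so no renaming is needed.
Extract every quantifier outward, since the variables are now distinct and don't occur free across branches:
  ∃t ∀u ∃s ((¬N(u,u) ∨ ¬B(t,t)) ∧ ¬M(s,s))
The prefix is ∃t ∀u ∃s: 1 universal, 2 existential.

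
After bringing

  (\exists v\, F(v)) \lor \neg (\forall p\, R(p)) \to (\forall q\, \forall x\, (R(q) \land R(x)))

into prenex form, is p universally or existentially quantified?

universal

Rewrite implications/biconditionals: A → B as ¬A ∨ B.
  \neg ((\exists v\, F(v)) \lor \neg (\forall p\, R(p))) \lor (\forall q\, \forall x\, (R(q) \land R(x)))
Drive negations inward (¬∀x A ≡ ∃x ¬A, ¬∃x A ≡ ∀x ¬A, De Morgan for ∧/∨):
  (\forall v\, \neg F(v)) \land (\forall p\, R(p)) \lor (\forall q\, \forall x\, (R(q) \land R(x)))
Finally move all quantifiers to the prefix:
  \forall v\, \forall p\, \forall q\, \forall x\, (\neg F(v) \land R(p) \lor R(q) \land R(x))
The quantifier \forall p sits under an even number of negations (counting the antecedent side of each →), so it remains universal.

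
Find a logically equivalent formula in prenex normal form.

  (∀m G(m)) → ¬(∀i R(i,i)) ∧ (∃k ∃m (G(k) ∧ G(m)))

First replace A → B with ¬A ∨ B.
  ¬(∀m G(m)) ∨ ¬(∀i R(i,i)) ∧ (∃k ∃m (G(k) ∧ G(m)))
Drive negations inward (¬∀x A ≡ ∃x ¬A, ¬∃x A ≡ ∀x ¬A, De Morgan for ∧/∨):
  (∃m ¬G(m)) ∨ (∃i ¬R(i,i)) ∧ (∃k ∃m (G(k) ∧ G(m)))
Give each quantifier a distinct variable: m↦x1.
  (∃m ¬G(m)) ∨ (∃i ¬R(i,i)) ∧ (∃k ∃x1 (G(k) ∧ G(x1)))
Finally move all quantifiers to the prefix:
  ∃m ∃i ∃k ∃x1 (¬G(m) ∨ ¬R(i,i) ∧ G(k) ∧ G(x1))

∃m ∃i ∃k ∃x1 (¬G(m) ∨ ¬R(i,i) ∧ G(k) ∧ G(x1))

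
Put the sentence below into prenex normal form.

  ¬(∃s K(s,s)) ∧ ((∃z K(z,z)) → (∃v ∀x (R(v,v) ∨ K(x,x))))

∀s ∀z ∃v ∀x (¬K(s,s) ∧ (¬K(z,z) ∨ R(v,v) ∨ K(x,x)))

Eliminate → and ↔ using ¬ and ∨.
  ¬(∃s K(s,s)) ∧ (¬(∃z K(z,z)) ∨ (∃v ∀x (R(v,v) ∨ K(x,x))))
Move each ¬ inward, flipping quantifiers it crosses:
  (∀s ¬K(s,s)) ∧ ((∀z ¬K(z,z)) ∨ (∃v ∀x (R(v,v) ∨ K(x,x))))
All bound variables are already distinct, so no renaming is needed.
Extract every quantifier outward, since the variables are now distinct and don't occur free across branches:
  ∀s ∀z ∃v ∀x (¬K(s,s) ∧ (¬K(z,z) ∨ R(v,v) ∨ K(x,x)))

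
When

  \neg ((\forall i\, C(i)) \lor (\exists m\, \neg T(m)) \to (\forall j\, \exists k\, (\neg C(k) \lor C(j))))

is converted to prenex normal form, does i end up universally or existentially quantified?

universal

Eliminate → and ↔ using ¬ and ∨.
  \neg (\neg ((\forall i\, C(i)) \lor (\exists m\, \neg T(m))) \lor (\forall j\, \exists k\, (\neg C(k) \lor C(j))))
Push ¬ through the quantifiers and connectives to reach negation normal form:
  ((\forall i\, C(i)) \lor (\exists m\, \neg T(m))) \land (\exists j\, \forall k\, (C(k) \land \neg C(j)))
All bound variables are already distinct, so no renaming is needed.
Extract every quantifier outward, since the variables are now distinct and don't occur free across branches:
  \forall i\, \exists m\, \exists j\, \forall k\, ((C(i) \lor \neg T(m)) \land C(k) \land \neg C(j))
The quantifier \forall i sits under an even number of negations (counting the antecedent side of each →), so it remains universal.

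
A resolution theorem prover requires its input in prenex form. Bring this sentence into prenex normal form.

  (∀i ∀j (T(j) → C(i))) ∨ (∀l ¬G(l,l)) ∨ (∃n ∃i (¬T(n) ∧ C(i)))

∀i ∀j ∀l ∃n ∃y1 (¬T(j) ∨ C(i) ∨ ¬G(l,l) ∨ ¬T(n) ∧ C(y1))

Eliminate → and ↔ using ¬ and ∨.
  (∀i ∀j (¬T(j) ∨ C(i))) ∨ (∀l ¬G(l,l)) ∨ (∃n ∃i (¬T(n) ∧ C(i)))
Give each quantifier a distinct variable: i↦y1.
  (∀i ∀j (¬T(j) ∨ C(i))) ∨ (∀l ¬G(l,l)) ∨ (∃n ∃y1 (¬T(n) ∧ C(y1)))
Finally move all quantifiers to the prefix:
  ∀i ∀j ∀l ∃n ∃y1 (¬T(j) ∨ C(i) ∨ ¬G(l,l) ∨ ¬T(n) ∧ C(y1))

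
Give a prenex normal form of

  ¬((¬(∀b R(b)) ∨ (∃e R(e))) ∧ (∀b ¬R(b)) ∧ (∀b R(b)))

∀b ∀e ∃v ∃r (R(b) ∧ ¬R(e) ∨ R(v) ∨ ¬R(r))

Drive negations inward (¬∀x A ≡ ∃x ¬A, ¬∃x A ≡ ∀x ¬A, De Morgan for ∧/∨):
  (∀b R(b)) ∧ (∀e ¬R(e)) ∨ (∃b R(b)) ∨ (∃b ¬R(b))
Standardize variables apart so no two quantifiers bind the same name: b↦v, b↦r.
  (∀b R(b)) ∧ (∀e ¬R(e)) ∨ (∃v R(v)) ∨ (∃r ¬R(r))
Pull the quantifiers to the front (each side's bound variable is not free in the other side):
  ∀b ∀e ∃v ∃r (R(b) ∧ ¬R(e) ∨ R(v) ∨ ¬R(r))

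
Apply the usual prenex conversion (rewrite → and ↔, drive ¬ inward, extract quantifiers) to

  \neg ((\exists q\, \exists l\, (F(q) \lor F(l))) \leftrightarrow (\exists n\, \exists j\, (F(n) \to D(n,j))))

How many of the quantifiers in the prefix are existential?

4

Rewrite implications/biconditionals: A → B as ¬A ∨ B; A ↔ B as (¬A ∨ B) ∧ (¬B ∨ A).
  \neg ((\neg (\exists q\, \exists l\, (F(q) \lor F(l))) \lor (\exists n\, \exists j\, (\neg F(n) \lor D(n,j)))) \land (\neg (\exists n\, \exists j\, (\neg F(n) \lor D(n,j))) \lor (\exists q\, \exists l\, (F(q) \lor F(l)))))
Move each ¬ inward, flipping quantifiers it crosses:
  (\exists q\, \exists l\, (F(q) \lor F(l))) \land (\forall n\, \forall j\, (F(n) \land \neg D(n,j))) \lor (\exists n\, \exists j\, (\neg F(n) \lor D(n,j))) \land (\forall q\, \forall l\, (\neg F(q) \land \neg F(l)))
Standardize variables apart so no two quantifiers bind the same name: n↦v, j↦u1, q↦z, l↦y.
  (\exists q\, \exists l\, (F(q) \lor F(l))) \land (\forall n\, \forall j\, (F(n) \land \neg D(n,j))) \lor (\exists v\, \exists u1\, (\neg F(v) \lor D(v,u1))) \land (\forall z\, \forall y\, (\neg F(z) \land \neg F(y)))
Pull the quantifiers to the front (each side's bound variable is not free in the other side):
  \exists q\, \exists l\, \forall n\, \forall j\, \exists v\, \exists u1\, \forall z\, \forall y\, ((F(q) \lor F(l)) \land F(n) \land \neg D(n,j) \lor (\neg F(v) \lor D(v,u1)) \land \neg F(z) \land \neg F(y))
The prefix is \exists q \exists l \forall n \forall j \exists v \exists u1 \forall z \forall y: 4 universal, 4 existential.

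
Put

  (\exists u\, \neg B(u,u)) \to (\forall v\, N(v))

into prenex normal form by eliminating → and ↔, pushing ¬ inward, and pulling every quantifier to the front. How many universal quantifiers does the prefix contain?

2

Rewrite implications/biconditionals: A → B as ¬A ∨ B.
  \neg (\exists u\, \neg B(u,u)) \lor (\forall v\, N(v))
Push ¬ through the quantifiers and connectives to reach negation normal form:
  (\forall u\, B(u,u)) \lor (\forall v\, N(v))
All bound variables are already distinct, so no renaming is needed.
Pull the quantifiers to the front (each side's bound variable is not free in the other side):
  \forall u\, \forall v\, (B(u,u) \lor N(v))
The prefix is \forall u \forall v: 2 universal, 0 existential.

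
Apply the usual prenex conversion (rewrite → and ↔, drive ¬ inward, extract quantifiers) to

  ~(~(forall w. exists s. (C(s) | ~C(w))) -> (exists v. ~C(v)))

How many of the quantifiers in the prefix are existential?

First replace A → B with ¬A ∨ B.
  ~(~~(forall w. exists s. (C(s) | ~C(w))) | (exists v. ~C(v)))
Push ¬ through the quantifiers and connectives to reach negation normal form:
  (exists w. forall s. (~C(s) & C(w))) & (forall v. C(v))
Pull the quantifiers to the front (each side's bound variable is not free in the other side):
  exists w. forall s. forall v. (~C(s) & C(w) & C(v))
The prefix is exists w forall s forall v: 2 universal, 1 existential.

1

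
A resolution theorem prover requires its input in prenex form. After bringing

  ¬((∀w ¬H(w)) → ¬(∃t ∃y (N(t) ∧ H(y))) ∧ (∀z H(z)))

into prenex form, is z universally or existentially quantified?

Rewrite implications/biconditionals: A → B as ¬A ∨ B.
  ¬(¬(∀w ¬H(w)) ∨ ¬(∃t ∃y (N(t) ∧ H(y))) ∧ (∀z H(z)))
Move each ¬ inward, flipping quantifiers it crosses:
  (∀w ¬H(w)) ∧ ((∃t ∃y (N(t) ∧ H(y))) ∨ (∃z ¬H(z)))
All bound variables are already distinct, so no renaming is needed.
Extract every quantifier outward, since the variables are now distinct and don't occur free across branches:
  ∀w ∃t ∃y ∃z (¬H(w) ∧ (N(t) ∧ H(y) ∨ ¬H(z)))
The quantifier ∀z sits under an odd number of negations (counting the antecedent side of each →), so it flips to ∃z.

existential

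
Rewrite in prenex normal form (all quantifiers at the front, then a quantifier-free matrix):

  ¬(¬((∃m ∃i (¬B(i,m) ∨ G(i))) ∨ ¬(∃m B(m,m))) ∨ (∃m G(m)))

∃m ∃i ∀x ∀v ((¬B(i,m) ∨ G(i) ∨ ¬B(x,x)) ∧ ¬G(v))

Move each ¬ inward, flipping quantifiers it crosses:
  ((∃m ∃i (¬B(i,m) ∨ G(i))) ∨ (∀m ¬B(m,m))) ∧ (∀m ¬G(m))
Give each quantifier a distinct variable: m↦x, m↦v.
  ((∃m ∃i (¬B(i,m) ∨ G(i))) ∨ (∀x ¬B(x,x))) ∧ (∀v ¬G(v))
Finally move all quantifiers to the prefix:
  ∃m ∃i ∀x ∀v ((¬B(i,m) ∨ G(i) ∨ ¬B(x,x)) ∧ ¬G(v))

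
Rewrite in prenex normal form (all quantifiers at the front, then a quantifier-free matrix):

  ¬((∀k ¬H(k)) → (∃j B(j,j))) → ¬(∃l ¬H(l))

∃k ∃j ∀l (H(k) ∨ B(j,j) ∨ H(l))

First replace A → B with ¬A ∨ B.
  ¬¬(¬(∀k ¬H(k)) ∨ (∃j B(j,j))) ∨ ¬(∃l ¬H(l))
Push ¬ through the quantifiers and connectives to reach negation normal form:
  (∃k H(k)) ∨ (∃j B(j,j)) ∨ (∀l H(l))
Extract every quantifier outward, since the variables are now distinct and don't occur free across branches:
  ∃k ∃j ∀l (H(k) ∨ B(j,j) ∨ H(l))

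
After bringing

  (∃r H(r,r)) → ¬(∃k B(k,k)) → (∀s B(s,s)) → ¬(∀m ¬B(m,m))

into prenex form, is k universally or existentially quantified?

existential

First replace A → B with ¬A ∨ B.
  ¬(∃r H(r,r)) ∨ ¬¬(∃k B(k,k)) ∨ ¬(∀s B(s,s)) ∨ ¬(∀m ¬B(m,m))
Push ¬ through the quantifiers and connectives to reach negation normal form:
  (∀r ¬H(r,r)) ∨ (∃k B(k,k)) ∨ (∃s ¬B(s,s)) ∨ (∃m B(m,m))
Finally move all quantifiers to the prefix:
  ∀r ∃k ∃s ∃m (¬H(r,r) ∨ B(k,k) ∨ ¬B(s,s) ∨ B(m,m))
The quantifier ∃k sits under an even number of negations (counting the antecedent side of each →), so it remains existential.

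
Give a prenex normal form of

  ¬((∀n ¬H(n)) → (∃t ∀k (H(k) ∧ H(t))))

Rewrite implications/biconditionals: A → B as ¬A ∨ B.
  ¬(¬(∀n ¬H(n)) ∨ (∃t ∀k (H(k) ∧ H(t))))
Move each ¬ inward, flipping quantifiers it crosses:
  (∀n ¬H(n)) ∧ (∀t ∃k (¬H(k) ∨ ¬H(t)))
All bound variables are already distinct, so no renaming is needed.
Pull the quantifiers to the front (each side's bound variable is not free in the other side):
  ∀n ∀t ∃k (¬H(n) ∧ (¬H(k) ∨ ¬H(t)))

∀n ∀t ∃k (¬H(n) ∧ (¬H(k) ∨ ¬H(t)))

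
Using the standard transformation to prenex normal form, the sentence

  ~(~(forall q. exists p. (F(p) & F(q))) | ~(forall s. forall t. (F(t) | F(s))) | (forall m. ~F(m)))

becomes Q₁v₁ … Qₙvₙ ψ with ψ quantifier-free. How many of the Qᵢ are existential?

2

Move each ¬ inward, flipping quantifiers it crosses:
  (forall q. exists p. (F(p) & F(q))) & (forall s. forall t. (F(t) | F(s))) & (exists m. F(m))
Extract every quantifier outward, since the variables are now distinct and don't occur free across branches:
  forall q. exists p. forall s. forall t. exists m. (F(p) & F(q) & (F(t) | F(s)) & F(m))
The prefix is forall q exists p forall s forall t exists m: 3 universal, 2 existential.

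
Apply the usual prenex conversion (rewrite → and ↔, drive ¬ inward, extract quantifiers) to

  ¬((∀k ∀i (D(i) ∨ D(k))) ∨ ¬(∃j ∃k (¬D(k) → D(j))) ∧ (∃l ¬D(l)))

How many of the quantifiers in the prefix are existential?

First replace A → B with ¬A ∨ B.
  ¬((∀k ∀i (D(i) ∨ D(k))) ∨ ¬(∃j ∃k (¬¬D(k) ∨ D(j))) ∧ (∃l ¬D(l)))
Move each ¬ inward, flipping quantifiers it crosses:
  (∃k ∃i (¬D(i) ∧ ¬D(k))) ∧ ((∃j ∃k (D(k) ∨ D(j))) ∨ (∀l D(l)))
Give each quantifier a distinct variable: k↦r.
  (∃k ∃i (¬D(i) ∧ ¬D(k))) ∧ ((∃j ∃r (D(r) ∨ D(j))) ∨ (∀l D(l)))
Finally move all quantifiers to the prefix:
  ∃k ∃i ∃j ∃r ∀l (¬D(i) ∧ ¬D(k) ∧ (D(r) ∨ D(j) ∨ D(l)))
The prefix is ∃k ∃i ∃j ∃r ∀l: 1 universal, 4 existential.

4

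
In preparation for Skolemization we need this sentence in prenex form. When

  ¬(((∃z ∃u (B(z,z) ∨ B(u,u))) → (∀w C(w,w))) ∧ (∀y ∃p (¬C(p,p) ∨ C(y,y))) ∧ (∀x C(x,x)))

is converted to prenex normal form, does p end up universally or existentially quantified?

universal

First replace A → B with ¬A ∨ B.
  ¬((¬(∃z ∃u (B(z,z) ∨ B(u,u))) ∨ (∀w C(w,w))) ∧ (∀y ∃p (¬C(p,p) ∨ C(y,y))) ∧ (∀x C(x,x)))
Move each ¬ inward, flipping quantifiers it crosses:
  (∃z ∃u (B(z,z) ∨ B(u,u))) ∧ (∃w ¬C(w,w)) ∨ (∃y ∀p (C(p,p) ∧ ¬C(y,y))) ∨ (∃x ¬C(x,x))
Pull the quantifiers to the front (each side's bound variable is not free in the other side):
  ∃z ∃u ∃w ∃y ∀p ∃x ((B(z,z) ∨ B(u,u)) ∧ ¬C(w,w) ∨ C(p,p) ∧ ¬C(y,y) ∨ ¬C(x,x))
The quantifier ∃p sits under an odd number of negations (counting the antecedent side of each →), so it flips to ∀p.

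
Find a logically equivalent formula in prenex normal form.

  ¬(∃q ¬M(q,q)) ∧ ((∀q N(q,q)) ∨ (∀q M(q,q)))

Drive negations inward (¬∀x A ≡ ∃x ¬A, ¬∃x A ≡ ∀x ¬A, De Morgan for ∧/∨):
  (∀q M(q,q)) ∧ ((∀q N(q,q)) ∨ (∀q M(q,q)))
Standardize variables apart so no two quantifiers bind the same name: q↦p, q↦x1.
  (∀q M(q,q)) ∧ ((∀p N(p,p)) ∨ (∀x1 M(x1,x1)))
Pull the quantifiers to the front (each side's bound variable is not free in the other side):
  ∀q ∀p ∀x1 (M(q,q) ∧ (N(p,p) ∨ M(x1,x1)))

∀q ∀p ∀x1 (M(q,q) ∧ (N(p,p) ∨ M(x1,x1)))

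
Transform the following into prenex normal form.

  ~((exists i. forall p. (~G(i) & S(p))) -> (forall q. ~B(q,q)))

First replace A → B with ¬A ∨ B.
  ~(~(exists i. forall p. (~G(i) & S(p))) | (forall q. ~B(q,q)))
Drive negations inward (¬∀x A ≡ ∃x ¬A, ¬∃x A ≡ ∀x ¬A, De Morgan for ∧/∨):
  (exists i. forall p. (~G(i) & S(p))) & (exists q. B(q,q))
All bound variables are already distinct, so no renaming is needed.
Extract every quantifier outward, since the variables are now distinct and don't occur free across branches:
  exists i. forall p. exists q. (~G(i) & S(p) & B(q,q))

exists i. forall p. exists q. (~G(i) & S(p) & B(q,q))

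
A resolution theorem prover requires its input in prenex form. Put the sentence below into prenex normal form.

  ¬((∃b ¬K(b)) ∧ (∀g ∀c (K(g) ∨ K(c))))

∀b ∃g ∃c (K(b) ∨ ¬K(g) ∧ ¬K(c))

Push ¬ through the quantifiers and connectives to reach negation normal form:
  (∀b K(b)) ∨ (∃g ∃c (¬K(g) ∧ ¬K(c)))
All bound variables are already distinct, so no renaming is needed.
Extract every quantifier outward, since the variables are now distinct and don't occur free across branches:
  ∀b ∃g ∃c (K(b) ∨ ¬K(g) ∧ ¬K(c))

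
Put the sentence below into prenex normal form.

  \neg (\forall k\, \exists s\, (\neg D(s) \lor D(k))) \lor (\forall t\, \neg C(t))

Push ¬ through the quantifiers and connectives to reach negation normal form:
  (\exists k\, \forall s\, (D(s) \land \neg D(k))) \lor (\forall t\, \neg C(t))
All bound variables are already distinct, so no renaming is needed.
Pull the quantifiers to the front (each side's bound variable is not free in the other side):
  \exists k\, \forall s\, \forall t\, (D(s) \land \neg D(k) \lor \neg C(t))

\exists k\, \forall s\, \forall t\, (D(s) \land \neg D(k) \lor \neg C(t))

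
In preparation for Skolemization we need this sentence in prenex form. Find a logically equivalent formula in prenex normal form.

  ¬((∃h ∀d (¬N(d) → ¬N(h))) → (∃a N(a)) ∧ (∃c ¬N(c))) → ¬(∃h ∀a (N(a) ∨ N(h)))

∀h ∃d ∃a ∃c ∀u1 ∃x (¬N(d) ∧ N(h) ∨ N(a) ∧ ¬N(c) ∨ ¬N(x) ∧ ¬N(u1))

Rewrite implications/biconditionals: A → B as ¬A ∨ B.
  ¬¬(¬(∃h ∀d (¬¬N(d) ∨ ¬N(h))) ∨ (∃a N(a)) ∧ (∃c ¬N(c))) ∨ ¬(∃h ∀a (N(a) ∨ N(h)))
Move each ¬ inward, flipping quantifiers it crosses:
  (∀h ∃d (¬N(d) ∧ N(h))) ∨ (∃a N(a)) ∧ (∃c ¬N(c)) ∨ (∀h ∃a (¬N(a) ∧ ¬N(h)))
Rename bound variables to avoid capture: h↦u1, a↦x.
  (∀h ∃d (¬N(d) ∧ N(h))) ∨ (∃a N(a)) ∧ (∃c ¬N(c)) ∨ (∀u1 ∃x (¬N(x) ∧ ¬N(u1)))
Extract every quantifier outward, since the variables are now distinct and don't occur free across branches:
  ∀h ∃d ∃a ∃c ∀u1 ∃x (¬N(d) ∧ N(h) ∨ N(a) ∧ ¬N(c) ∨ ¬N(x) ∧ ¬N(u1))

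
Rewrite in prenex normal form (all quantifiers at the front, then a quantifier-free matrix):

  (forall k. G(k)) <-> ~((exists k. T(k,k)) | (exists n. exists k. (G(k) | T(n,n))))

exists k. forall b. forall n. forall x1. exists u1. exists u. exists c. forall s. ((~G(k) | ~T(b,b) & ~G(x1) & ~T(n,n)) & (T(u1,u1) | G(c) | T(u,u) | G(s)))

Eliminate → and ↔ using ¬ and ∨; A ↔ B as (¬A ∨ B) ∧ (¬B ∨ A).
  (~(forall k. G(k)) | ~((exists k. T(k,k)) | (exists n. exists k. (G(k) | T(n,n))))) & (~~((exists k. T(k,k)) | (exists n. exists k. (G(k) | T(n,n)))) | (forall k. G(k)))
Drive negations inward (¬∀x A ≡ ∃x ¬A, ¬∃x A ≡ ∀x ¬A, De Morgan for ∧/∨):
  ((exists k. ~G(k)) | (forall k. ~T(k,k)) & (forall n. forall k. (~G(k) & ~T(n,n)))) & ((exists k. T(k,k)) | (exists n. exists k. (G(k) | T(n,n))) | (forall k. G(k)))
Standardize variables apart so no two quantifiers bind the same name: k↦b, k↦x1, k↦u1, n↦u, k↦c, k↦s.
  ((exists k. ~G(k)) | (forall b. ~T(b,b)) & (forall n. forall x1. (~G(x1) & ~T(n,n)))) & ((exists u1. T(u1,u1)) | (exists u. exists c. (G(c) | T(u,u))) | (forall s. G(s)))
Finally move all quantifiers to the prefix:
  exists k. forall b. forall n. forall x1. exists u1. exists u. exists c. forall s. ((~G(k) | ~T(b,b) & ~G(x1) & ~T(n,n)) & (T(u1,u1) | G(c) | T(u,u) | G(s)))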